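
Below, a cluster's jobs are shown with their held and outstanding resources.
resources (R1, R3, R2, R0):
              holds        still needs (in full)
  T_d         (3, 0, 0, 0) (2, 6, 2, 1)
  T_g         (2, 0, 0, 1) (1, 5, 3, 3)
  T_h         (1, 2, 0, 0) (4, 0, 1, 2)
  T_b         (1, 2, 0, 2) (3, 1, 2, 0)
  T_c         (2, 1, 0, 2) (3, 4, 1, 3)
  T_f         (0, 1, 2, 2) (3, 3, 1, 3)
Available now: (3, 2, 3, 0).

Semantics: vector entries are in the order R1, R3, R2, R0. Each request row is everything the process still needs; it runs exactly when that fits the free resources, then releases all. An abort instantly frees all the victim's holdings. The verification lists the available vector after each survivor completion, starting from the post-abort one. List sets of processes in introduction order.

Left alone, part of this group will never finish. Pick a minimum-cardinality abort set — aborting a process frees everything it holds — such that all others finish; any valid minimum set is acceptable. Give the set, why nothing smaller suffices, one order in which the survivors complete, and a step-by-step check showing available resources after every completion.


Minimum abort set: T_f.
Key observation: before aborting T_f, T_g was permanently blocked — no order could ever run it; afterwards it completes at step 3.
Minimality: the empty abort set fails — the state is deadlocked as it stands.
One survivor order: T_b, T_h, T_g, T_d, T_c. Check, step by step (post-abort pool first):
  pool = (3, 3, 5, 2)
  T_b needs (3, 1, 2, 0) <= (3, 3, 5, 2) -> finishes; pool += (1, 2, 0, 2) = (4, 5, 5, 4)
  T_h needs (4, 0, 1, 2) <= (4, 5, 5, 4) -> finishes; pool += (1, 2, 0, 0) = (5, 7, 5, 4)
  T_g needs (1, 5, 3, 3) <= (5, 7, 5, 4) -> finishes; pool += (2, 0, 0, 1) = (7, 7, 5, 5)
  T_d needs (2, 6, 2, 1) <= (7, 7, 5, 5) -> finishes; pool += (3, 0, 0, 0) = (10, 7, 5, 5)
  T_c needs (3, 4, 1, 3) <= (10, 7, 5, 5) -> finishes; pool += (2, 1, 0, 2) = (12, 8, 5, 7)


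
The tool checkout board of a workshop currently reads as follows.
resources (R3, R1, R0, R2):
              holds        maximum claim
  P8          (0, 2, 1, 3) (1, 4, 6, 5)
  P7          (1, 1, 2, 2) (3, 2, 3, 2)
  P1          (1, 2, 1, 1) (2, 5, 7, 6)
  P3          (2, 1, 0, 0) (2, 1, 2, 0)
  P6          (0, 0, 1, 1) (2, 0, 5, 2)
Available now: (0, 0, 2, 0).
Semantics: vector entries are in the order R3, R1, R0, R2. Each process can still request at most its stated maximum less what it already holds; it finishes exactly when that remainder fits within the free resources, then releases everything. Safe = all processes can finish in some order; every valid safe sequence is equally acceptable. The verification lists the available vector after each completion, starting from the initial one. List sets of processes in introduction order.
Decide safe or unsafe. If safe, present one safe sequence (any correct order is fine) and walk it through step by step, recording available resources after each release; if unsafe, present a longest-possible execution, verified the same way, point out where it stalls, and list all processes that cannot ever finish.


SAFE. One safe sequence: P3, P7, P6, P8, P1.
Key observation: reading the order forward, P3 is the first process whose need (0, 0, 2, 0) meets the free pool (0, 0, 2, 0) exactly on a resource it requests.
Step-by-step check:
  pool = (0, 0, 2, 0)
  P3: need (0, 0, 2, 0) fits (0, 0, 2, 0); releases (2, 1, 0, 0), pool now (2, 1, 2, 0)
  P7: need (2, 1, 1, 0) fits (2, 1, 2, 0); releases (1, 1, 2, 2), pool now (3, 2, 4, 2)
  P6: need (2, 0, 4, 1) fits (3, 2, 4, 2); releases (0, 0, 1, 1), pool now (3, 2, 5, 3)
  P8: need (1, 2, 5, 2) fits (3, 2, 5, 3); releases (0, 2, 1, 3), pool now (3, 4, 6, 6)
  P1: need (1, 3, 6, 5) fits (3, 4, 6, 6); releases (1, 2, 1, 1), pool now (4, 6, 7, 7)


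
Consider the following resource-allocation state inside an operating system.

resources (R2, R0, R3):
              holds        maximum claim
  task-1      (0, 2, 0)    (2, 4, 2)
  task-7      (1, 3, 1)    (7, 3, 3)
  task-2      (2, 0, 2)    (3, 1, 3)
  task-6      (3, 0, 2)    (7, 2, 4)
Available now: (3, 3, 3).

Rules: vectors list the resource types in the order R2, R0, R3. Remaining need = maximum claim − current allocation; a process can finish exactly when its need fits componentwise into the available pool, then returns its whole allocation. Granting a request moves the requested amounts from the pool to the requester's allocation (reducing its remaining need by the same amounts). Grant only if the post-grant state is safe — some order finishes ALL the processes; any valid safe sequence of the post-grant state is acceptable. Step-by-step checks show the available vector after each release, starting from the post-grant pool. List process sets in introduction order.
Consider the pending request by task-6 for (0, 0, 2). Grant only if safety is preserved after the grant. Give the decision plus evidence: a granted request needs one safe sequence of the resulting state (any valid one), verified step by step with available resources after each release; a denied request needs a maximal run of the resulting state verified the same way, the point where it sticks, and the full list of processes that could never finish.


GRANT: granting preserves safety; a valid post-grant sequence is task-2, task-1, task-6, task-7.
Key observation: with (3, 3, 1) left after the transfer, task-2 can run at once — the state stays safe.
Verifying the post-grant state step by step:
  pool = (3, 3, 1)
  run task-2 (needs (1, 1, 1), free (3, 3, 1)); after release of (2, 0, 2) the pool is (5, 3, 3)
  run task-1 (needs (2, 2, 2), free (5, 3, 3)); after release of (0, 2, 0) the pool is (5, 5, 3)
  run task-6 (needs (4, 2, 0), free (5, 5, 3)); after release of (3, 0, 4) the pool is (8, 5, 7)
  run task-7 (needs (6, 0, 2), free (8, 5, 7)); after release of (1, 3, 1) the pool is (9, 8, 8)


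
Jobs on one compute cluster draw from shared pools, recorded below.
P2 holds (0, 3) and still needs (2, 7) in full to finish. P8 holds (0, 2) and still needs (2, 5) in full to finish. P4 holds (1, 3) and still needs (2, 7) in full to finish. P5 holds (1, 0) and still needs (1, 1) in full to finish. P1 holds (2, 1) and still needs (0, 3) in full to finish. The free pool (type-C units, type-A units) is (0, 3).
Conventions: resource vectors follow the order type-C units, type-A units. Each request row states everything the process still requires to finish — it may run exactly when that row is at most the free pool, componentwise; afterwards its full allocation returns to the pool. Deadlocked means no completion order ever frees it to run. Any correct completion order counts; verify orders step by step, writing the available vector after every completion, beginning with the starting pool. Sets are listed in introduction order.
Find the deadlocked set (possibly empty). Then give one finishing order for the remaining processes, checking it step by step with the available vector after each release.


Deadlocked set: P2, P8 and P4.
Key observation: once P1, P5 finish, the pool peaks at (3, 4) — and every remaining process still needs more type-A units than that.
The rest can finish in the order P1, P5. Check, step by step:
  pool = (0, 3)
  P1: need (0, 3) fits (0, 3); releases (2, 1), pool now (2, 4)
  P5: need (1, 1) fits (2, 4); releases (1, 0), pool now (3, 4)
The stuck group stays short no matter what:
  P2 cannot run: need (2, 7) vs free (3, 4) (insufficient type-A units)
  P8 cannot run: need (2, 5) vs free (3, 4) (insufficient type-A units)
  P4 cannot run: need (2, 7) vs free (3, 4) (insufficient type-A units)


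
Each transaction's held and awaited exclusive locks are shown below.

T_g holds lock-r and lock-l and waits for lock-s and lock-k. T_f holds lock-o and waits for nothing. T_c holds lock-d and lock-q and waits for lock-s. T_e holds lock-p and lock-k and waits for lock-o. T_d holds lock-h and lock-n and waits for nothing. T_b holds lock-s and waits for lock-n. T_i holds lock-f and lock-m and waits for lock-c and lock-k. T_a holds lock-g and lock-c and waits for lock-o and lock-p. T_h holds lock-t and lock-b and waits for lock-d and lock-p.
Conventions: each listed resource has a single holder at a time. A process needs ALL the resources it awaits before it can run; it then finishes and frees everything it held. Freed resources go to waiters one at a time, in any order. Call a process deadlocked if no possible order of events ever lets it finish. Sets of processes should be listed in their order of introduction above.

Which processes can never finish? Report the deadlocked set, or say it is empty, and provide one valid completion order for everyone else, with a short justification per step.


The deadlocked set is empty.
Key observation: there is no circular wait here — follow any chain and it reaches a process that is free to run now.
The rest can finish in the order T_d, T_b, T_c, T_f, T_e, T_h, T_a, T_g, T_i.
Step-by-step check:
  run T_d (it waits on nothing); releases lock-h and lock-n
  T_b: everything it awaited (lock-n) is free; runs, freeing lock-s
  T_c: everything it awaited (lock-s) is free; runs, freeing lock-d and lock-q
  run T_f (it waits on nothing); releases lock-o
  T_e: everything it awaited (lock-o) is free; runs, freeing lock-p and lock-k
  T_h: everything it awaited (lock-d and lock-p) is free; runs, freeing lock-t and lock-b
  T_a: everything it awaited (lock-o and lock-p) is free; runs, freeing lock-g and lock-c
  T_g: everything it awaited (lock-s and lock-k) is free; runs, freeing lock-r and lock-l
  T_i: everything it awaited (lock-c and lock-k) is free; runs, freeing lock-f and lock-m


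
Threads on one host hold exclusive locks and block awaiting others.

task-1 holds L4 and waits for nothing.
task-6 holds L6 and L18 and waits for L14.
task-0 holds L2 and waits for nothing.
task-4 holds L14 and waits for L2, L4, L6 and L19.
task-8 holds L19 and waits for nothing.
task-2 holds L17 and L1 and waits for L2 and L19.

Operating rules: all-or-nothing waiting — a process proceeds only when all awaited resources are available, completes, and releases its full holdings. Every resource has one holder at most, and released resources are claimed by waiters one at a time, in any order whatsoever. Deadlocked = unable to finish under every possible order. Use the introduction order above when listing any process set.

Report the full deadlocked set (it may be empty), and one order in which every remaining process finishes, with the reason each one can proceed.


Deadlocked: task-6 and task-4.
Key observation: task-6 -> task-4 -> task-6 is a circular wait — nothing in it can go first; no other process is dragged down with it.
One completion order for the rest: task-8, task-0, task-1, task-2.
Walking it through:
  task-8 waits on nothing -> runs at once and releases L19
  task-0 waits on nothing -> runs at once and releases L2
  task-1 waits on nothing -> runs at once and releases L4
  task-2: everything it awaited (L2 and L19) is free; runs, freeing L17 and L1


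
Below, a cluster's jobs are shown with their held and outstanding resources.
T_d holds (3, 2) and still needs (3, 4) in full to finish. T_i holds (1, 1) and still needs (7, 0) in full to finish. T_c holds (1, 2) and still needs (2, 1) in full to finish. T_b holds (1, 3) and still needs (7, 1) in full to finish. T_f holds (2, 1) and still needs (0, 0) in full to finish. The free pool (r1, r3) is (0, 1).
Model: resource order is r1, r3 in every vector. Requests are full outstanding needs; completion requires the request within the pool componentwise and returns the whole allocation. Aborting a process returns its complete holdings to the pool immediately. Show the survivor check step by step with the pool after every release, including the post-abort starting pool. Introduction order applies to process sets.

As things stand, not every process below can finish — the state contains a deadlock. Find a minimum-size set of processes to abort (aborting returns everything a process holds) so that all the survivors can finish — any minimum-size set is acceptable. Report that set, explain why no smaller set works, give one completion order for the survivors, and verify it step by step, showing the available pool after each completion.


Abort T_i.
Key observation: the returned (1, 1) from T_i is what brings T_b — unrunnable before, under any order — into play at step 4.
No smaller set exists: with zero aborts the deadlock remains.
The survivors complete as T_f, T_c, T_d, T_b. Check, step by step (starting from the post-abort pool):
  pool = (1, 2)
  T_f needs (0, 0) <= (1, 2) -> finishes; pool += (2, 1) = (3, 3)
  T_c needs (2, 1) <= (3, 3) -> finishes; pool += (1, 2) = (4, 5)
  T_d needs (3, 4) <= (4, 5) -> finishes; pool += (3, 2) = (7, 7)
  T_b needs (7, 1) <= (7, 7) -> finishes; pool += (1, 3) = (8, 10)


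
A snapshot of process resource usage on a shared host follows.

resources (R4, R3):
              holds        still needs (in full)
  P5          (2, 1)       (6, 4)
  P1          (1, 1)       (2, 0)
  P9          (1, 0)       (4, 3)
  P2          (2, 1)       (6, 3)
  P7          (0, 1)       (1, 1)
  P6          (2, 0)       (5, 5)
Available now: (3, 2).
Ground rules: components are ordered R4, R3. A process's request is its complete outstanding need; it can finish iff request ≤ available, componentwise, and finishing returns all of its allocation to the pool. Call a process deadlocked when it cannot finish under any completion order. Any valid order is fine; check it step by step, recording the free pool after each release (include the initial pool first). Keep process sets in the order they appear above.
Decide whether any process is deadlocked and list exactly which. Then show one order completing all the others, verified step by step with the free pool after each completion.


Deadlocked: P5, P2 and P6.
Key observation: after P1, P7, P9 the pool peaks at (5, 4), and each blocked process is short somewhere: P5 on R4; P2 on R4; P6 on R3.
The rest can finish in the order P1, P7, P9. Verifying each step:
  pool = (3, 2)
  run P1 (needs (2, 0), free (3, 2)); after release of (1, 1) the pool is (4, 3)
  run P7 (needs (1, 1), free (4, 3)); after release of (0, 1) the pool is (4, 4)
  run P9 (needs (4, 3), free (4, 4)); after release of (1, 0) the pool is (5, 4)
The stuck group stays short no matter what:
  P5 still needs (6, 4) but only (5, 4) is free — short on R4
  P2 still needs (6, 3) but only (5, 4) is free — short on R4
  P6 still needs (5, 5) but only (5, 4) is free — short on R3


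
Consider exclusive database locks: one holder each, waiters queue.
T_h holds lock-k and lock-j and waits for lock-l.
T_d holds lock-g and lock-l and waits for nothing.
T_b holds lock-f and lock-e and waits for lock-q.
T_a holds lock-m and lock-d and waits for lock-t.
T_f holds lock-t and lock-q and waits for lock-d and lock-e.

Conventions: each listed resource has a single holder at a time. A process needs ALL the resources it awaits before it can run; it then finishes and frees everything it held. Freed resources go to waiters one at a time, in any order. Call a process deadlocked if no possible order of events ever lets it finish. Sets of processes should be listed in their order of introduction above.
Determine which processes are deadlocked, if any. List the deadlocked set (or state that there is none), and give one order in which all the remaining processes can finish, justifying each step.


Deadlocked: T_b, T_a and T_f.
Key observation: nobody on the ring T_b -> T_f -> T_b can start until another member finishes, which never happens; T_a is caught in further circular waits.
One completion order for the rest: T_d, T_h.
Verifying each step:
  run T_d (it waits on nothing); releases lock-g and lock-l
  T_h waits on lock-l — all released -> runs and releases lock-k and lock-j


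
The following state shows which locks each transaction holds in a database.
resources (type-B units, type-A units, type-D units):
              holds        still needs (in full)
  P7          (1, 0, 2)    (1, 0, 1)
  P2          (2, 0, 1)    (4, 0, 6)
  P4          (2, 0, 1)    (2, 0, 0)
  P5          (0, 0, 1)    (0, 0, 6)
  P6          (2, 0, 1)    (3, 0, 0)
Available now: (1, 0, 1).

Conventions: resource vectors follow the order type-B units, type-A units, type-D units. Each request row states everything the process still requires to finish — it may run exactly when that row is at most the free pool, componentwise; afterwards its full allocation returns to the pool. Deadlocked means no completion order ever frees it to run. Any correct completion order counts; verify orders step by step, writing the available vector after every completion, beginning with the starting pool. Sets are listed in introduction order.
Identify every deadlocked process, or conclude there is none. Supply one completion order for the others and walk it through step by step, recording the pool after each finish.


Deadlocked set: P2 and P5.
Key observation: the pool after P7, P4, P6 is (6, 0, 5); every surviving request exceeds it in type-D units, so progress ends there.
One completion order for the rest: P7, P4, P6. Walking it through:
  pool = (1, 0, 1)
  run P7 (needs (1, 0, 1), free (1, 0, 1)); after release of (1, 0, 2) the pool is (2, 0, 3)
  run P4 (needs (2, 0, 0), free (2, 0, 3)); after release of (2, 0, 1) the pool is (4, 0, 4)
  run P6 (needs (3, 0, 0), free (4, 0, 4)); after release of (2, 0, 1) the pool is (6, 0, 5)
The stuck group stays short no matter what:
  blocked: P2 wants (4, 0, 6), pool (6, 0, 5) — not enough type-D units
  blocked: P5 wants (0, 0, 6), pool (6, 0, 5) — not enough type-D units


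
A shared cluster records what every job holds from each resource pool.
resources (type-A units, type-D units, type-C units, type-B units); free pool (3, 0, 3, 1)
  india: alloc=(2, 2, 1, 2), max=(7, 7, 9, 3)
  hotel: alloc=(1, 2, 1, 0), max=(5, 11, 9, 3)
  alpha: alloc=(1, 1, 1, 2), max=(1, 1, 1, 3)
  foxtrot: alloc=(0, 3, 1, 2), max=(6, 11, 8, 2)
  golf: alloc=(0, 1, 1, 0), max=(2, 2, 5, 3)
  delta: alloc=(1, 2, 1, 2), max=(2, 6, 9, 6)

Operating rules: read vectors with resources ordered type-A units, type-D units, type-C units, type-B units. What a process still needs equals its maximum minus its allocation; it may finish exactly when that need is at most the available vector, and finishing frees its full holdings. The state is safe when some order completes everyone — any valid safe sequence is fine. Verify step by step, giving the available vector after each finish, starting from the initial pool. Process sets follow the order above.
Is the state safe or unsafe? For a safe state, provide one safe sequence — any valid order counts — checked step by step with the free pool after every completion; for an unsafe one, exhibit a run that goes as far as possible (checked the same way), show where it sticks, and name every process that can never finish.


UNSAFE — no complete ordering exists.
Key observation: the wall is type-D units: completing alpha, golf brings the pool only to (4, 2, 5, 3), and all the rest need more.
The run alpha, golf cannot be extended any further. Step-by-step check:
  pool = (3, 0, 3, 1)
  run alpha (needs (0, 0, 0, 1), free (3, 0, 3, 1)); after release of (1, 1, 1, 2) the pool is (4, 1, 4, 3)
  run golf (needs (2, 1, 4, 3), free (4, 1, 4, 3)); after release of (0, 1, 1, 0) the pool is (4, 2, 5, 3)
  india still needs (5, 5, 8, 1) but only (4, 2, 5, 3) is free — short on type-A units, type-D units and type-C units
  hotel still needs (4, 9, 8, 3) but only (4, 2, 5, 3) is free — short on type-D units and type-C units
  foxtrot still needs (6, 8, 7, 0) but only (4, 2, 5, 3) is free — short on type-A units, type-D units and type-C units
  delta still needs (1, 4, 8, 4) but only (4, 2, 5, 3) is free — short on type-D units, type-C units and type-B units
Processes that can never finish: india, hotel, foxtrot and delta.


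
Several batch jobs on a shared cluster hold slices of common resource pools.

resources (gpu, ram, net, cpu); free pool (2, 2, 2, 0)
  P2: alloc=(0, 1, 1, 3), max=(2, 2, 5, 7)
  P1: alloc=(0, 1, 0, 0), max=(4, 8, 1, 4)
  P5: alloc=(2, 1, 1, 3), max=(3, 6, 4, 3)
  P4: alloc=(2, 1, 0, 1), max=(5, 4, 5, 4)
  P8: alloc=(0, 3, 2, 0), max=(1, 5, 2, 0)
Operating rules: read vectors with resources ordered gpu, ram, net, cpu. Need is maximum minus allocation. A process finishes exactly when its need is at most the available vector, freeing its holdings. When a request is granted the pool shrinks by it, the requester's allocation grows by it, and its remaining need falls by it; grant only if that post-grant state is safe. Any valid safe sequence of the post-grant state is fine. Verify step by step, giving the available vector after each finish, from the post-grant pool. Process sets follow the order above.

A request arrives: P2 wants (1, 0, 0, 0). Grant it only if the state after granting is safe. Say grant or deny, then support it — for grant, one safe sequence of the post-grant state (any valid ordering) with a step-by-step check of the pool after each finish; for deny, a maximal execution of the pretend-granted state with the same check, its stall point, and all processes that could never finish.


GRANT — the state after the grant stays safe, e.g. via P8, P5, P4, P1, P2.
Key observation: the grant leaves (1, 2, 2, 0) free — enough for P8, whose release restarts the cascade.
Verifying the post-grant state step by step:
  pool = (1, 2, 2, 0)
  P8: need (1, 2, 0, 0) fits (1, 2, 2, 0); releases (0, 3, 2, 0), pool now (1, 5, 4, 0)
  P5: need (1, 5, 3, 0) fits (1, 5, 4, 0); releases (2, 1, 1, 3), pool now (3, 6, 5, 3)
  P4: need (3, 3, 5, 3) fits (3, 6, 5, 3); releases (2, 1, 0, 1), pool now (5, 7, 5, 4)
  P1: need (4, 7, 1, 4) fits (5, 7, 5, 4); releases (0, 1, 0, 0), pool now (5, 8, 5, 4)
  P2: need (1, 1, 4, 4) fits (5, 8, 5, 4); releases (1, 1, 1, 3), pool now (6, 9, 6, 7)


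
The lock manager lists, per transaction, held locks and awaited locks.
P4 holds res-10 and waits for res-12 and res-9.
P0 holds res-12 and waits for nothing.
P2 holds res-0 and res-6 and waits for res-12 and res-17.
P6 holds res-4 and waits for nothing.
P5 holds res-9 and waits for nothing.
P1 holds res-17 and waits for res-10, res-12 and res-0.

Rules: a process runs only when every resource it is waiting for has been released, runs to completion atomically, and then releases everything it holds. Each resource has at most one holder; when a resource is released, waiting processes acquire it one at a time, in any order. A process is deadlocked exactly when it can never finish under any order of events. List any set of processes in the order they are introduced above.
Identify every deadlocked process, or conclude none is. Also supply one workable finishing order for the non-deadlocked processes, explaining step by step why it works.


Deadlocked set: P2 and P1.
Key observation: the knot is the closed ring of waits P2 -> P1 -> P2; no other process is dragged down with it.
A valid finishing order for the others: P0, P6, P5, P4.
Step-by-step check:
  run P0 (it waits on nothing); releases res-12
  run P6 (it waits on nothing); releases res-4
  run P5 (it waits on nothing); releases res-9
  run P4 (all its waits — res-12 and res-9 — are resolved); releases res-10


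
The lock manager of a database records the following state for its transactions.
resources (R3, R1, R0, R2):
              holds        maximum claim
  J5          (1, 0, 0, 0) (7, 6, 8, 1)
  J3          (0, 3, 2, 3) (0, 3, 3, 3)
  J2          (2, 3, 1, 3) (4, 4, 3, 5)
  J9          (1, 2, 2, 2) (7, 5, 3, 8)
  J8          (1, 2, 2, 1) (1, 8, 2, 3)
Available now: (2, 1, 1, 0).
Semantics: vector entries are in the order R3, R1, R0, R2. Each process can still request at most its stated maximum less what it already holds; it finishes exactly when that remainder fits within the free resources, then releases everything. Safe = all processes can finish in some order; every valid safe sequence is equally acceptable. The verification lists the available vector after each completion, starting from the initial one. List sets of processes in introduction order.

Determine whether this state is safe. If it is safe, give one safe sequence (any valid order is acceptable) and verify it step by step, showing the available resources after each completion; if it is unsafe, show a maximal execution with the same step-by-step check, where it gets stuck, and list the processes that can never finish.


UNSAFE — no complete ordering exists.
Key observation: R3 is the bottleneck — with J3, J2, J8 done the pool holds (5, 9, 6, 7), short of every remaining need.
A maximal execution: J3, J2, J8 — then nothing else fits. Verifying each step:
  pool = (2, 1, 1, 0)
  J3: need (0, 0, 1, 0) fits (2, 1, 1, 0); releases (0, 3, 2, 3), pool now (2, 4, 3, 3)
  J2: need (2, 1, 2, 2) fits (2, 4, 3, 3); releases (2, 3, 1, 3), pool now (4, 7, 4, 6)
  J8: need (0, 6, 0, 2) fits (4, 7, 4, 6); releases (1, 2, 2, 1), pool now (5, 9, 6, 7)
  J5 still needs (6, 6, 8, 1) but only (5, 9, 6, 7) is free — short on R3 and R0
  J9 still needs (6, 3, 1, 6) but only (5, 9, 6, 7) is free — short on R3
Processes that can never finish: J5 and J9.


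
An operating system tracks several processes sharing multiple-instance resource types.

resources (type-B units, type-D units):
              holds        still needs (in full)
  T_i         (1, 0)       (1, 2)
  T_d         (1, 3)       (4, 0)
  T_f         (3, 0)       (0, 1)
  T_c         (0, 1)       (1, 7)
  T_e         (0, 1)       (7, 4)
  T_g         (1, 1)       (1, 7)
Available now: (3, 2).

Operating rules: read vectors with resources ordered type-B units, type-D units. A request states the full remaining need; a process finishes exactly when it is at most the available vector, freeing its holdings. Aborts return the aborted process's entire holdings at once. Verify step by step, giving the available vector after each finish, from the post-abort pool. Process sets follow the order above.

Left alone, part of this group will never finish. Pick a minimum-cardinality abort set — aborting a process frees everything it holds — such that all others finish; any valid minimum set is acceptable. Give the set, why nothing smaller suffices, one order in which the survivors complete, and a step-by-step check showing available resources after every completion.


Abort T_c.
Key observation: aborting T_c returns (0, 1), and T_g — hopeless before — runs at step 5 with the returned capacity in the pool.
Why nothing smaller works: aborting no one leaves the state deadlocked as given.
Survivors finish in the order: T_f, T_i, T_d, T_e, T_g. Walking it through (pool after the aborts first):
  pool = (3, 3)
  run T_f (needs (0, 1), free (3, 3)); after release of (3, 0) the pool is (6, 3)
  run T_i (needs (1, 2), free (6, 3)); after release of (1, 0) the pool is (7, 3)
  run T_d (needs (4, 0), free (7, 3)); after release of (1, 3) the pool is (8, 6)
  run T_e (needs (7, 4), free (8, 6)); after release of (0, 1) the pool is (8, 7)
  run T_g (needs (1, 7), free (8, 7)); after release of (1, 1) the pool is (9, 8)


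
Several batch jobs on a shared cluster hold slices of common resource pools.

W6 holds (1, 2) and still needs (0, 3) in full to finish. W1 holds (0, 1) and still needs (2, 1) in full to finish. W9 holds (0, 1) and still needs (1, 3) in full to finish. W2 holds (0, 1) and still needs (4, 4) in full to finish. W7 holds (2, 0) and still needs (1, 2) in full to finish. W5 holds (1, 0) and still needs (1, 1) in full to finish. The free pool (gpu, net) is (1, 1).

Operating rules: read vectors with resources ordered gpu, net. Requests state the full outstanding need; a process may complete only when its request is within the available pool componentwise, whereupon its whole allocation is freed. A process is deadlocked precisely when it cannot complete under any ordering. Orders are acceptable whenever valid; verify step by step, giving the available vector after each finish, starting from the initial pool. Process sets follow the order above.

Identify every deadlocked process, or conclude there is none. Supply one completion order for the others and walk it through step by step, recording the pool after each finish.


The deadlocked set is W6, W9 and W2.
Key observation: the pool after W5, W1, W7 is (4, 2); every surviving request exceeds it in net, so progress ends there.
One completion order for the rest: W5, W1, W7. Check, step by step:
  pool = (1, 1)
  run W5 (needs (1, 1), free (1, 1)); after release of (1, 0) the pool is (2, 1)
  run W1 (needs (2, 1), free (2, 1)); after release of (0, 1) the pool is (2, 2)
  run W7 (needs (1, 2), free (2, 2)); after release of (2, 0) the pool is (4, 2)
None of the blocked processes ever fits:
  blocked: W6 wants (0, 3), pool (4, 2) — not enough net
  blocked: W9 wants (1, 3), pool (4, 2) — not enough net
  blocked: W2 wants (4, 4), pool (4, 2) — not enough net


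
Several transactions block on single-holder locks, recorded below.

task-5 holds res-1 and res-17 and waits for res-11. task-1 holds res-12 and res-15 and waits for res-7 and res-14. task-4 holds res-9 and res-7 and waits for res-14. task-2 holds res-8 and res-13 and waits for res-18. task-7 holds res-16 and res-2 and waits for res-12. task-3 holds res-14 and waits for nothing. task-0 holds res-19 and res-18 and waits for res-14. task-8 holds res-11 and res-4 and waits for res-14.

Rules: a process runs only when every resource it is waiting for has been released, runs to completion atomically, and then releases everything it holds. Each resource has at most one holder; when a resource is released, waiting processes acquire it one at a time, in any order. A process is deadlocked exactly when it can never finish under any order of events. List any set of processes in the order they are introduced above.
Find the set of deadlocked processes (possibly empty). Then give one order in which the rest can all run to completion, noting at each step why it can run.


No process is deadlocked.
Key observation: every chain of waits terminates; starting from the processes that wait on nothing, all the rest unlock in turn.
A valid finishing order for the others: task-3, task-4, task-0, task-8, task-1, task-2, task-5, task-7.
Walking it through:
  task-3: no waits; runs immediately, freeing res-14
  run task-4 (all its waits — res-14 — are resolved); releases res-9 and res-7
  run task-0 (all its waits — res-14 — are resolved); releases res-19 and res-18
  run task-8 (all its waits — res-14 — are resolved); releases res-11 and res-4
  run task-1 (all its waits — res-7 and res-14 — are resolved); releases res-12 and res-15
  run task-2 (all its waits — res-18 — are resolved); releases res-8 and res-13
  run task-5 (all its waits — res-11 — are resolved); releases res-1 and res-17
  run task-7 (all its waits — res-12 — are resolved); releases res-16 and res-2


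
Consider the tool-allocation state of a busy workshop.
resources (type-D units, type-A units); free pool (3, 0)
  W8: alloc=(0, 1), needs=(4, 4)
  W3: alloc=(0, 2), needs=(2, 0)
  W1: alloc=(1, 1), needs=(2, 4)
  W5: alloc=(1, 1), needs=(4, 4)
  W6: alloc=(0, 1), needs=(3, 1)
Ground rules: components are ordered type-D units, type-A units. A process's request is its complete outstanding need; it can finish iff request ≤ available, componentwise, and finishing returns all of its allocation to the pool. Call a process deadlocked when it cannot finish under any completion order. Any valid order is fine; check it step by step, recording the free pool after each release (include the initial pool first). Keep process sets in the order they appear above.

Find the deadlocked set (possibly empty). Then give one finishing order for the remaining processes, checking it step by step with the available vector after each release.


The deadlocked set is W8, W1 and W5.
Key observation: once W3, W6 finish, the pool peaks at (3, 3) — and every remaining process still needs more type-A units than that.
A valid finishing order for the others: W3, W6. Verifying each step:
  pool = (3, 0)
  W3: need (2, 0) fits (3, 0); releases (0, 2), pool now (3, 2)
  W6: need (3, 1) fits (3, 2); releases (0, 1), pool now (3, 3)
None of the blocked processes ever fits:
  W8 cannot run: need (4, 4) vs free (3, 3) (insufficient type-D units and type-A units)
  W1 cannot run: need (2, 4) vs free (3, 3) (insufficient type-A units)
  W5 cannot run: need (4, 4) vs free (3, 3) (insufficient type-D units and type-A units)


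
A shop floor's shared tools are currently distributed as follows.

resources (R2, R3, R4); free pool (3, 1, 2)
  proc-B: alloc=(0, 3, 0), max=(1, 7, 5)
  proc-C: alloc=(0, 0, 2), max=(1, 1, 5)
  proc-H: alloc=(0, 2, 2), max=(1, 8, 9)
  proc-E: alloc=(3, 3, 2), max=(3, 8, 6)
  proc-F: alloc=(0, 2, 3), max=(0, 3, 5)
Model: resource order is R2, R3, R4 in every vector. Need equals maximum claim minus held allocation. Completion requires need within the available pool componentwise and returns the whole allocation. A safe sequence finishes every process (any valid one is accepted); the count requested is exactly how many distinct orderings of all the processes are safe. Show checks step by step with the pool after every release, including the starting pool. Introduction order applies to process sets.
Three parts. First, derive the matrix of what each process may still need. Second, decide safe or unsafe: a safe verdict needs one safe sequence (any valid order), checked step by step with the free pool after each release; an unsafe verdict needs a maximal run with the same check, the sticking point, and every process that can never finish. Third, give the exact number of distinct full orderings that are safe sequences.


(1) Outstanding need per process (order R2, R3, R4):
  proc-B: (1, 4, 5)
  proc-C: (1, 1, 3)
  proc-H: (1, 6, 7)
  proc-E: (0, 5, 4)
  proc-F: (0, 1, 2)
(2) UNSAFE — no complete ordering exists.
Key observation: once proc-F, proc-C finish, the pool peaks at (3, 3, 7) — and every remaining process still needs more R3 than that.
A maximal execution: proc-F, proc-C — then nothing else fits. Walking it through:
  pool = (3, 1, 2)
  proc-F needs (0, 1, 2) <= (3, 1, 2) -> finishes; pool += (0, 2, 3) = (3, 3, 5)
  proc-C needs (1, 1, 3) <= (3, 3, 5) -> finishes; pool += (0, 0, 2) = (3, 3, 7)
  proc-B cannot run: need (1, 4, 5) vs free (3, 3, 7) (insufficient R3)
  proc-H cannot run: need (1, 6, 7) vs free (3, 3, 7) (insufficient R3)
  proc-E cannot run: need (0, 5, 4) vs free (3, 3, 7) (insufficient R3)
Never able to finish: proc-B, proc-H and proc-E.
(3) Exactly 0 of the possible complete orderings are safe sequences.


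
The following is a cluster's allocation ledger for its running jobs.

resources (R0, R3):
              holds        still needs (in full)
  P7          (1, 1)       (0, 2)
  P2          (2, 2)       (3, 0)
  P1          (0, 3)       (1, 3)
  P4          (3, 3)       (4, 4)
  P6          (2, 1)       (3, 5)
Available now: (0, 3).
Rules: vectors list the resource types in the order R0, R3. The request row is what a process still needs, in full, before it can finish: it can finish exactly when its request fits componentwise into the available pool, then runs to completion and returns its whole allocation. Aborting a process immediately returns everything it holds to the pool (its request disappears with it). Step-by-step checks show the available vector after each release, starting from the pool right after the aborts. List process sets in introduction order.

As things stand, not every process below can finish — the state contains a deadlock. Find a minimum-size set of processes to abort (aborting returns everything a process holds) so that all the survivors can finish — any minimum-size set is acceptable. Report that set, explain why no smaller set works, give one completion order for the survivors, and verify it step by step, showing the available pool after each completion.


Abort P4.
Key observation: before aborting P4, P2 was permanently blocked — no order could ever run it; afterwards it completes at step 2.
Minimality: the empty abort set fails — the state is deadlocked as it stands.
One survivor order: P7, P2, P6, P1. Walking it through (post-abort pool first):
  pool = (3, 6)
  P7 needs (0, 2) <= (3, 6) -> finishes; pool += (1, 1) = (4, 7)
  P2 needs (3, 0) <= (4, 7) -> finishes; pool += (2, 2) = (6, 9)
  P6 needs (3, 5) <= (6, 9) -> finishes; pool += (2, 1) = (8, 10)
  P1 needs (1, 3) <= (8, 10) -> finishes; pool += (0, 3) = (8, 13)


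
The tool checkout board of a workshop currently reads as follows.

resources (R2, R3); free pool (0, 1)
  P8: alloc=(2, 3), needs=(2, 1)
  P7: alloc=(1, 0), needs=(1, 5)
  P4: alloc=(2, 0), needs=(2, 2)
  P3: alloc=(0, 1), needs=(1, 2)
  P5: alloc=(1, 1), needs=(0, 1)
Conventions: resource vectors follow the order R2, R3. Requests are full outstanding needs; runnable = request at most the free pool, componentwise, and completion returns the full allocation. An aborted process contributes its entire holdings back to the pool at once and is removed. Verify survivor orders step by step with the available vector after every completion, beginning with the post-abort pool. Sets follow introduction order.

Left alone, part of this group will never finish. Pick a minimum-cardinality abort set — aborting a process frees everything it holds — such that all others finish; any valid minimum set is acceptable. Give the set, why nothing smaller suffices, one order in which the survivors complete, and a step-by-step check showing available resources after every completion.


Abort P8.
Key observation: P7 could never have finished before the abort; with (2, 3) returned by P8, it fits at step 2.
Why nothing smaller works: aborting no one leaves the state deadlocked as given.
Survivors finish in the order: P5, P7, P4, P3. Step-by-step check (pool after the aborts first):
  pool = (2, 4)
  P5 needs (0, 1) <= (2, 4) -> finishes; pool += (1, 1) = (3, 5)
  P7 needs (1, 5) <= (3, 5) -> finishes; pool += (1, 0) = (4, 5)
  P4 needs (2, 2) <= (4, 5) -> finishes; pool += (2, 0) = (6, 5)
  P3 needs (1, 2) <= (6, 5) -> finishes; pool += (0, 1) = (6, 6)


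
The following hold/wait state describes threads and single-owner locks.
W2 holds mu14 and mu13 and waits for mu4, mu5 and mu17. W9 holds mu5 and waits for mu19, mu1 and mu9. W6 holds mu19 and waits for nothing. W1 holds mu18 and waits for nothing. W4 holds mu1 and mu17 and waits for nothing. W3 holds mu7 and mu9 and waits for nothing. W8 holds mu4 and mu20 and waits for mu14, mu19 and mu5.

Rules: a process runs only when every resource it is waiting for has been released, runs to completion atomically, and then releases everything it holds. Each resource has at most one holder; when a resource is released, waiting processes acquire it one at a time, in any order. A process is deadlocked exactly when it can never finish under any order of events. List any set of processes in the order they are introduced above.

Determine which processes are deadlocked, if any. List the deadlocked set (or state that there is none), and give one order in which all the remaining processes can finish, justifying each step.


Deadlocked set: W2 and W8.
Key observation: the knot is the closed ring of waits W2 -> W8 -> W2; no other process is dragged down with it.
A valid finishing order for the others: W6, W4, W1, W3, W9.
Step-by-step check:
  run W6 (it waits on nothing); releases mu19
  run W4 (it waits on nothing); releases mu1 and mu17
  run W1 (it waits on nothing); releases mu18
  run W3 (it waits on nothing); releases mu7 and mu9
  W9 waits on mu19, mu1 and mu9 — all released -> runs and releases mu5


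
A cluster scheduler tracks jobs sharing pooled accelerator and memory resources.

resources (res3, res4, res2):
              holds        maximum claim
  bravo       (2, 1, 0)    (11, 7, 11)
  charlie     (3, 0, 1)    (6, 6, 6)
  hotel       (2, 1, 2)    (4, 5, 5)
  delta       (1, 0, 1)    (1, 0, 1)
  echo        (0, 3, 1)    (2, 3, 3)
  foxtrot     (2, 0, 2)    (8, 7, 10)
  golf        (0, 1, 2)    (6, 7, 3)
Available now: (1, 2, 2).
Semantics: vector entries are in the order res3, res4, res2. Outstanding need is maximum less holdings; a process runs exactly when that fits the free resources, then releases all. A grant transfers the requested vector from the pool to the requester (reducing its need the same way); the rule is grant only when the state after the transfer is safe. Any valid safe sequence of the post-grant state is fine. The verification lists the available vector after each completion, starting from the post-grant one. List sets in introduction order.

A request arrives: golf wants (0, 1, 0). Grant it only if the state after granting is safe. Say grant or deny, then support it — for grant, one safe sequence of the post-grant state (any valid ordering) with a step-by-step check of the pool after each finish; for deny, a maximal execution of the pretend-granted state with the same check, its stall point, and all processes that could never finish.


DENY. Granting would leave the state unsafe.
Key observation: after delta, echo, hotel the pool peaks at (4, 5, 6), and each blocked process is short somewhere: bravo on res3, res4, res2; charlie on res4; foxtrot on res3, res4, res2; golf on res3.
After a pretend grant, a maximal execution: delta, echo, hotel — then nothing else fits. Check, step by step:
  pool = (1, 1, 2)
  delta: need (0, 0, 0) fits (1, 1, 2); releases (1, 0, 1), pool now (2, 1, 3)
  echo: need (2, 0, 2) fits (2, 1, 3); releases (0, 3, 1), pool now (2, 4, 4)
  hotel: need (2, 4, 3) fits (2, 4, 4); releases (2, 1, 2), pool now (4, 5, 6)
  bravo cannot run: need (9, 6, 11) vs free (4, 5, 6) (insufficient res3, res4 and res2)
  charlie cannot run: need (3, 6, 5) vs free (4, 5, 6) (insufficient res4)
  foxtrot cannot run: need (6, 7, 8) vs free (4, 5, 6) (insufficient res3, res4 and res2)
  golf cannot run: need (6, 5, 1) vs free (4, 5, 6) (insufficient res3)
Had the request been granted, bravo, charlie, foxtrot and golf could never finish.
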